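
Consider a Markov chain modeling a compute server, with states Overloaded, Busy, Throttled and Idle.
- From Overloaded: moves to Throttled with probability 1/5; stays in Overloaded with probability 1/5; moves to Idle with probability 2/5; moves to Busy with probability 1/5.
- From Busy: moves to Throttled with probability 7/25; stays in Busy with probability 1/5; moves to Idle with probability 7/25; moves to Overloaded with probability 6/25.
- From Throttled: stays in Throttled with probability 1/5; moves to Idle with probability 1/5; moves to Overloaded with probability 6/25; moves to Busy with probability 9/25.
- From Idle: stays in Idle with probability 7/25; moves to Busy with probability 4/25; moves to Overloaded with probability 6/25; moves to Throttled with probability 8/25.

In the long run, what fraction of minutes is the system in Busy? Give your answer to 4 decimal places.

Let the stationary distribution be π with π = πP and π_1 + π_2 + π_3 + π_4 = 1.
π_1 = 0.2·π_1 + 0.24·π_2 + 0.24·π_3 + 0.24·π_4
π_2 = 0.2·π_1 + 0.2·π_2 + 0.36·π_3 + 0.16·π_4
π_3 = 0.2·π_1 + 0.28·π_2 + 0.2·π_3 + 0.32·π_4
Solving with the normalization constraint gives π = (0.2308, 0.2290, 0.2528, 0.2875).
So the stationary probability of Busy is 0.2290.

0.2290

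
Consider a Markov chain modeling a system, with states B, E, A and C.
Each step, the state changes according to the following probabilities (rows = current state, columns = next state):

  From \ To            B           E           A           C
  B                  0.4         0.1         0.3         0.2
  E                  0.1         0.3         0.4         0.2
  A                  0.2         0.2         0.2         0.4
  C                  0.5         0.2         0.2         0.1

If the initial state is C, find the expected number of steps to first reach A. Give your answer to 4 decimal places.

Let t(s) be the expected number of steps to first reach A from state s, with t(A) = 0. Conditioning on the first step:
t(B) = 1 + 0.4·t(B) + 0.1·t(E) + 0.2·t(C)
t(E) = 1 + 0.1·t(B) + 0.3·t(E) + 0.2·t(C)
t(C) = 1 + 0.5·t(B) + 0.2·t(E) + 0.1·t(C)
Solving: t(B) = 3.3716, t(E) = 2.9502, t(C) = 3.6398.
Expected steps from C to A: 3.6398.

3.6398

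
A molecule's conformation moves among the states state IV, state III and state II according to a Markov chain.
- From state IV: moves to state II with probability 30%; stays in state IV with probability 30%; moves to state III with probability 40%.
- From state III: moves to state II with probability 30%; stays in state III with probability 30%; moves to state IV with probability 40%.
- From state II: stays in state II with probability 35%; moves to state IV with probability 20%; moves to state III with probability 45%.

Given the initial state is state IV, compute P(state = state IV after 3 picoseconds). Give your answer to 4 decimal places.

0.3060

Propagate the distribution vector 3 picoseconds from state IV.
After 0 picoseconds: (1.0000, 0.0000, 0.0000)
After 1 picosecond: (0.3000, 0.4000, 0.3000)
After 2 picoseconds: (0.3100, 0.3750, 0.3150)
After 3 picoseconds: (0.3060, 0.3783, 0.3158)
P(in state IV after 3 picoseconds) = 0.3060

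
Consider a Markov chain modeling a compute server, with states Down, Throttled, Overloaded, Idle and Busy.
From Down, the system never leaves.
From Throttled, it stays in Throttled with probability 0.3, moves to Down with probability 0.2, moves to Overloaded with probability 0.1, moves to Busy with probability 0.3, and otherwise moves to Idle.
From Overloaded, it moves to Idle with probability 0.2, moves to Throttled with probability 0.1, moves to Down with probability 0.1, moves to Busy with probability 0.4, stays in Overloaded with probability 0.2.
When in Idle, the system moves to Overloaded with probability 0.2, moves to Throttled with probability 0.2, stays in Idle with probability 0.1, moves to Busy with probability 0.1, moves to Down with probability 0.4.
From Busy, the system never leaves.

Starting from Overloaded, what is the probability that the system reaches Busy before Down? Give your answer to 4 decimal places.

Let h(s) be the probability of absorption at Busy starting from transient state s. Then h(Busy) = 1 and h(Down) = 0. By first-step analysis:
h(Throttled) = 0.2·0 + 0.3·h(Throttled) + 0.1·h(Overloaded) + 0.1·h(Idle) + 0.3·1
h(Overloaded) = 0.1·0 + 0.1·h(Throttled) + 0.2·h(Overloaded) + 0.2·h(Idle) + 0.4·1
h(Idle) = 0.4·0 + 0.2·h(Throttled) + 0.2·h(Overloaded) + 0.1·h(Idle) + 0.1·1
Solving: h(Throttled) = 0.5798, h(Overloaded) = 0.6697, h(Idle) = 0.3888.
Starting from Overloaded, the probability is 0.6697.

0.6697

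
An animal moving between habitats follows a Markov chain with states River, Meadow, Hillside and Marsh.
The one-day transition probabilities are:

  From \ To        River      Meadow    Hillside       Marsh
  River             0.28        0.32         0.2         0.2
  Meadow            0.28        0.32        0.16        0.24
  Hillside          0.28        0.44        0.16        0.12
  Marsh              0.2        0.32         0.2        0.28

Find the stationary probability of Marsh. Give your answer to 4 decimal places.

Let the stationary distribution be π with π = πP and π_1 + π_2 + π_3 + π_4 = 1.
π_1 = 0.28·π_1 + 0.28·π_2 + 0.28·π_3 + 0.2·π_4
π_2 = 0.32·π_1 + 0.32·π_2 + 0.44·π_3 + 0.32·π_4
π_3 = 0.2·π_1 + 0.16·π_2 + 0.16·π_3 + 0.2·π_4
Solving with the normalization constraint gives π = (0.2627, 0.3415, 0.1792, 0.2167).
So the stationary probability of Marsh is 0.2167.

0.2167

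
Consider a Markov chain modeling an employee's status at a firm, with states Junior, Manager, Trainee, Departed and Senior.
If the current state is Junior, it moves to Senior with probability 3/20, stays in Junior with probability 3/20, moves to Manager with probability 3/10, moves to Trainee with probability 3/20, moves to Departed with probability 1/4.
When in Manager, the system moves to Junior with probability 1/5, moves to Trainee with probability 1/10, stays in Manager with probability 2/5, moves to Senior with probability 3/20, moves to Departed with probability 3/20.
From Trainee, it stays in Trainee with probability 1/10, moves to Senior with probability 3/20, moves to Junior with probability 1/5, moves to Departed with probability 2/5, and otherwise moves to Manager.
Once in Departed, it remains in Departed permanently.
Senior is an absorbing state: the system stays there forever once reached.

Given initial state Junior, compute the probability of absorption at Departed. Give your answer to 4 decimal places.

0.6134

Let h(s) be the probability of absorption at Departed starting from transient state s. Then h(Departed) = 1 and h(Senior) = 0. By first-step analysis:
h(Junior) = 0.15·h(Junior) + 0.3·h(Manager) + 0.15·h(Trainee) + 0.25·1 + 0.15·0
h(Manager) = 0.2·h(Junior) + 0.4·h(Manager) + 0.1·h(Trainee) + 0.15·1 + 0.15·0
h(Trainee) = 0.2·h(Junior) + 0.15·h(Manager) + 0.1·h(Trainee) + 0.4·1 + 0.15·0
Solving: h(Junior) = 0.6134, h(Manager) = 0.5670, h(Trainee) = 0.6753.
Starting from Junior, the probability is 0.6134.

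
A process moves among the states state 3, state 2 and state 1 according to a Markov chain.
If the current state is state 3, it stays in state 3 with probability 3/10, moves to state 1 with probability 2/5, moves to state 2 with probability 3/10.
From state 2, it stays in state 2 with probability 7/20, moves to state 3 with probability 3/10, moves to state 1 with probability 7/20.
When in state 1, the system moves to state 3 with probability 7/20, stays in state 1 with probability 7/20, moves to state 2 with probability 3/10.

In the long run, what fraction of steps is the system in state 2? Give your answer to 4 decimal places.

0.3158

Let the stationary distribution be π with π = πP and π_1 + π_2 + π_3 = 1.
π_1 = 0.3·π_1 + 0.3·π_2 + 0.35·π_3
π_2 = 0.3·π_1 + 0.35·π_2 + 0.3·π_3
Solving with the normalization constraint gives π = (0.3183, 0.3158, 0.3659).
So the stationary probability of state 2 is 0.3158.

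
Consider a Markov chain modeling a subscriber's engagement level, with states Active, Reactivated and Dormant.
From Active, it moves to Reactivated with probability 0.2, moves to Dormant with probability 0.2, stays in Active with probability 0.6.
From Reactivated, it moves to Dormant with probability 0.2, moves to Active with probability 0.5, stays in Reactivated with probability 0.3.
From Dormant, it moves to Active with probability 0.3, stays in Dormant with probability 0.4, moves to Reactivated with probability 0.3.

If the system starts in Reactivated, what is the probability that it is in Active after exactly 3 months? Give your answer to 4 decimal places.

0.5030

Propagate the distribution vector 3 months from Reactivated.
After 0 months: (0.0000, 1.0000, 0.0000)
After 1 month: (0.5000, 0.3000, 0.2000)
After 2 months: (0.5100, 0.2500, 0.2400)
After 3 months: (0.5030, 0.2490, 0.2480)
P(in Active after 3 months) = 0.5030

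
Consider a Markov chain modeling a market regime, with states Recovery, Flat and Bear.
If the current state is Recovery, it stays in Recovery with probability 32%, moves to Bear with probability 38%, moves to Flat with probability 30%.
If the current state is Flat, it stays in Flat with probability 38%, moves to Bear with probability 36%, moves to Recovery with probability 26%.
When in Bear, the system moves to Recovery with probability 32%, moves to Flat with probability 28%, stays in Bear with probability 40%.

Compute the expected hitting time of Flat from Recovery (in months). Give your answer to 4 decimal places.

3.4218

Let t(s) be the expected number of months to first reach Flat from state s, with t(Flat) = 0. Conditioning on the first month:
t(Recovery) = 1 + 0.32·t(Recovery) + 0.38·t(Bear)
t(Bear) = 1 + 0.32·t(Recovery) + 0.4·t(Bear)
Solving: t(Recovery) = 3.4218, t(Bear) = 3.4916.
Expected months from Recovery to Flat: 3.4218.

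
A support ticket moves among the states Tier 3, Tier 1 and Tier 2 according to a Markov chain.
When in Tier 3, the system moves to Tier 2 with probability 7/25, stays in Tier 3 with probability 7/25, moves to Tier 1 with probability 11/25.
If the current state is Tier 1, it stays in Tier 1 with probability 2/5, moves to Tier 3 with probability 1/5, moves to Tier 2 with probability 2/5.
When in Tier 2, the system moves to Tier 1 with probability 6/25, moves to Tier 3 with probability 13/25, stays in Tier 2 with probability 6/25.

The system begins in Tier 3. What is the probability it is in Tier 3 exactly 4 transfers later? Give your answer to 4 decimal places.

0.3258

Propagate the distribution vector 4 transfers from Tier 3.
After 0 transfers: (1.0000, 0.0000, 0.0000)
After 1 transfer: (0.2800, 0.4400, 0.2800)
After 2 transfers: (0.3120, 0.3664, 0.3216)
After 3 transfers: (0.3279, 0.3610, 0.3111)
After 4 transfers: (0.3258, 0.3633, 0.3109)
P(in Tier 3 after 4 transfers) = 0.3258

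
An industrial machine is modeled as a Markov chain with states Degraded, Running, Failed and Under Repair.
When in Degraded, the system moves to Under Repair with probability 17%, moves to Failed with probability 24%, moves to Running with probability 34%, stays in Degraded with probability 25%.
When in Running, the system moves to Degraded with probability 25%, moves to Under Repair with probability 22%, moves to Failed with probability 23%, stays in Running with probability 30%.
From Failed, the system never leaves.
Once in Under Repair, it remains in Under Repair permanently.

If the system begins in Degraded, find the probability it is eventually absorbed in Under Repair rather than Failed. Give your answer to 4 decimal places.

0.4405

Let h(s) be the probability of absorption at Under Repair starting from transient state s. Then h(Under Repair) = 1 and h(Failed) = 0. By first-step analysis:
h(Degraded) = 0.25·h(Degraded) + 0.34·h(Running) + 0.24·0 + 0.17·1
h(Running) = 0.25·h(Degraded) + 0.3·h(Running) + 0.23·0 + 0.22·1
Solving: h(Degraded) = 0.4405, h(Running) = 0.4716.
Starting from Degraded, the probability is 0.4405.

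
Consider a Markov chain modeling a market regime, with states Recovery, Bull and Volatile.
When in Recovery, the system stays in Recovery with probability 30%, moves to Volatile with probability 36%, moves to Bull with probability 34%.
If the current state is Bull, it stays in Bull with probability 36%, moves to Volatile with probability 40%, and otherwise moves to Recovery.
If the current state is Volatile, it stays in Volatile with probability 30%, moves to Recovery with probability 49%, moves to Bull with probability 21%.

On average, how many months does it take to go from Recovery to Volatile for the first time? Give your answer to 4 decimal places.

Let t(s) be the expected number of months to first reach Volatile from state s, with t(Volatile) = 0. Conditioning on the first month:
t(Recovery) = 1 + 0.3·t(Recovery) + 0.34·t(Bull)
t(Bull) = 1 + 0.24·t(Recovery) + 0.36·t(Bull)
Solving: t(Recovery) = 2.6747, t(Bull) = 2.5655.
Expected months from Recovery to Volatile: 2.6747.

2.6747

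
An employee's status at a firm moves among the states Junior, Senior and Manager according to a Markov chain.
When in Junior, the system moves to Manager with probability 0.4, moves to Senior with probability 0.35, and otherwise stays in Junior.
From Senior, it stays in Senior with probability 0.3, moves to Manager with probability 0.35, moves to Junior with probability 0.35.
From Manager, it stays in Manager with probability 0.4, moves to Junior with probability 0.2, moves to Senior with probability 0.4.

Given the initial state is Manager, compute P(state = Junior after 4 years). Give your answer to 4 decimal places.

0.2660

Propagate the distribution vector 4 years from Manager.
After 0 years: (0.0000, 0.0000, 1.0000)
After 1 year: (0.2000, 0.4000, 0.4000)
After 2 years: (0.2700, 0.3500, 0.3800)
After 3 years: (0.2660, 0.3515, 0.3825)
After 4 years: (0.2660, 0.3516, 0.3824)
P(in Junior after 4 years) = 0.2660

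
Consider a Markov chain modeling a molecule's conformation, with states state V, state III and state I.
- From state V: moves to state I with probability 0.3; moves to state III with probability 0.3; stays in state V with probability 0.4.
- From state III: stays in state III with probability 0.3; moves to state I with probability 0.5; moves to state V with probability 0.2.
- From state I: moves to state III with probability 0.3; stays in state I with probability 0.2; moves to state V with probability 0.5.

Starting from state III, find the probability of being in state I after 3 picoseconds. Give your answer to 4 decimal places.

0.3290

Propagate the distribution vector 3 picoseconds from state III.
After 0 picoseconds: (0.0000, 1.0000, 0.0000)
After 1 picosecond: (0.2000, 0.3000, 0.5000)
After 2 picoseconds: (0.3900, 0.3000, 0.3100)
After 3 picoseconds: (0.3710, 0.3000, 0.3290)
P(in state I after 3 picoseconds) = 0.3290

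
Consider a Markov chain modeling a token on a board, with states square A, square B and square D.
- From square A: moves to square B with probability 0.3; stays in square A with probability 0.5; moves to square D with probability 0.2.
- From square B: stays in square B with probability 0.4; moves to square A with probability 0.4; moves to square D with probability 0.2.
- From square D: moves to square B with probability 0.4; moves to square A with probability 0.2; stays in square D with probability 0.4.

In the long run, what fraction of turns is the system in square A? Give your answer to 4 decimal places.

Let the stationary distribution be π with π = πP and π_1 + π_2 + π_3 = 1.
π_1 = 0.5·π_1 + 0.4·π_2 + 0.2·π_3
π_2 = 0.3·π_1 + 0.4·π_2 + 0.4·π_3
Solving with the normalization constraint gives π = (0.3889, 0.3611, 0.2500).
So the stationary probability of square A is 0.3889.

0.3889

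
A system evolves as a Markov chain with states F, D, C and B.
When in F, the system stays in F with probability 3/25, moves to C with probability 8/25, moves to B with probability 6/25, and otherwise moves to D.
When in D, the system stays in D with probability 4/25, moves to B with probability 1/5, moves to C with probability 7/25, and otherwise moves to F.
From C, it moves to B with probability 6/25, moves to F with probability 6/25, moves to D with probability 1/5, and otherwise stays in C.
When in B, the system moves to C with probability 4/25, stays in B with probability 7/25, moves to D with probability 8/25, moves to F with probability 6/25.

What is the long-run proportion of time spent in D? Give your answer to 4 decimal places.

Let the stationary distribution be π with π = πP and π_1 + π_2 + π_3 + π_4 = 1.
π_1 = 0.12·π_1 + 0.36·π_2 + 0.24·π_3 + 0.24·π_4
π_2 = 0.32·π_1 + 0.16·π_2 + 0.2·π_3 + 0.32·π_4
π_3 = 0.32·π_1 + 0.28·π_2 + 0.32·π_3 + 0.16·π_4
Solving with the normalization constraint gives π = (0.2408, 0.2478, 0.2717, 0.2397).
So the stationary probability of D is 0.2478.

0.2478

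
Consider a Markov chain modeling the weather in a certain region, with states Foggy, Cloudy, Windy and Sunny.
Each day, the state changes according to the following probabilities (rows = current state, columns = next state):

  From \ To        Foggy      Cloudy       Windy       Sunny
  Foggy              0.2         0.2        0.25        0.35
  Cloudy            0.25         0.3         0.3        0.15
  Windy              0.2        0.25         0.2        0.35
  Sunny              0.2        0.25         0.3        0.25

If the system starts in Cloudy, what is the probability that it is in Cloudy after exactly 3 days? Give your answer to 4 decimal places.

0.2519

Propagate the distribution vector 3 days from Cloudy.
After 0 days: (0.0000, 1.0000, 0.0000, 0.0000)
After 1 day: (0.2500, 0.3000, 0.3000, 0.1500)
After 2 days: (0.2150, 0.2525, 0.2575, 0.2750)
After 3 days: (0.2126, 0.2519, 0.2635, 0.2720)
P(in Cloudy after 3 days) = 0.2519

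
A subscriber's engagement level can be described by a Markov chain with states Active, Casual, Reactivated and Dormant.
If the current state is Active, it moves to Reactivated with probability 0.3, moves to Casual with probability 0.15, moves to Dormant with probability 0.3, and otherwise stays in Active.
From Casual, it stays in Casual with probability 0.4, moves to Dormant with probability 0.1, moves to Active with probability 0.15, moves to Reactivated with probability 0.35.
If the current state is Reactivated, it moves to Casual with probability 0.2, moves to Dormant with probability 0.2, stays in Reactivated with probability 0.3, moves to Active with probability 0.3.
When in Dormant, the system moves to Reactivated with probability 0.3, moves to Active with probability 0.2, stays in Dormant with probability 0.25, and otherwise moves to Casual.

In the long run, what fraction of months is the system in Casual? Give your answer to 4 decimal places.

0.2486

Let the stationary distribution be π with π = πP and π_1 + π_2 + π_3 + π_4 = 1.
π_1 = 0.25·π_1 + 0.15·π_2 + 0.3·π_3 + 0.2·π_4
π_2 = 0.15·π_1 + 0.4·π_2 + 0.2·π_3 + 0.25·π_4
π_3 = 0.3·π_1 + 0.35·π_2 + 0.3·π_3 + 0.3·π_4
Solving with the normalization constraint gives π = (0.2303, 0.2486, 0.3124, 0.2086).
So the stationary probability of Casual is 0.2486.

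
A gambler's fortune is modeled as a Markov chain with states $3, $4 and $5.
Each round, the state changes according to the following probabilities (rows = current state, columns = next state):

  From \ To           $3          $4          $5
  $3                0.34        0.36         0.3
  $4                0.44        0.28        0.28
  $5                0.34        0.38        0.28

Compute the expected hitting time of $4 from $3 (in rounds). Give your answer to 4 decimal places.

Let t(s) be the expected number of rounds to first reach $4 from state s, with t($4) = 0. Conditioning on the first round:
t($3) = 1 + 0.34·t($3) + 0.3·t($5)
t($5) = 1 + 0.34·t($3) + 0.28·t($5)
Solving: t($3) = 2.7331, t($5) = 2.6795.
Expected rounds from $3 to $4: 2.7331.

2.7331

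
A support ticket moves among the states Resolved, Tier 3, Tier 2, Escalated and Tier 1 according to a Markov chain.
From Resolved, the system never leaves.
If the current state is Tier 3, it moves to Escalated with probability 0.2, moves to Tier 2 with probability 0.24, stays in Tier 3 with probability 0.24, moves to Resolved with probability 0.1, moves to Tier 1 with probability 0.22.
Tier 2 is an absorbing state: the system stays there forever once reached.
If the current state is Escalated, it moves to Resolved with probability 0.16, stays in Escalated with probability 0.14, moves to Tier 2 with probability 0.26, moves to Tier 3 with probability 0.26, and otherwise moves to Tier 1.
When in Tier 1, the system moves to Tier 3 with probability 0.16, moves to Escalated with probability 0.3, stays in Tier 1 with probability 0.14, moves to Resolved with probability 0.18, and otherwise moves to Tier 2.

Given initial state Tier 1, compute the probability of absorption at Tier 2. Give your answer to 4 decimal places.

Let h(s) be the probability of absorption at Tier 2 starting from transient state s. Then h(Tier 2) = 1 and h(Resolved) = 0. By first-step analysis:
h(Tier 3) = 0.1·0 + 0.24·h(Tier 3) + 0.24·1 + 0.2·h(Escalated) + 0.22·h(Tier 1)
h(Escalated) = 0.16·0 + 0.26·h(Tier 3) + 0.26·1 + 0.14·h(Escalated) + 0.18·h(Tier 1)
h(Tier 1) = 0.18·0 + 0.16·h(Tier 3) + 0.22·1 + 0.3·h(Escalated) + 0.14·h(Tier 1)
Solving: h(Tier 3) = 0.6522, h(Escalated) = 0.6240, h(Tier 1) = 0.5948.
Starting from Tier 1, the probability is 0.5948.

0.5948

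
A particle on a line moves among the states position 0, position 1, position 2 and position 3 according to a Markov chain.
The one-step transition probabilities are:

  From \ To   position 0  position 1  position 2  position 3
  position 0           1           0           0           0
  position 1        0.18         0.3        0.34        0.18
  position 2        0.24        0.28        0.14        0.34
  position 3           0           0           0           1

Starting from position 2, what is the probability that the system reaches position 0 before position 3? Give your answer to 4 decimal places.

Let h(s) be the probability of absorption at position 0 starting from transient state s. Then h(position 0) = 1 and h(position 3) = 0. By first-step analysis:
h(position 1) = 0.18·1 + 0.3·h(position 1) + 0.34·h(position 2) + 0.18·0
h(position 2) = 0.24·1 + 0.28·h(position 1) + 0.14·h(position 2) + 0.34·0
Solving: h(position 1) = 0.4665, h(position 2) = 0.4309.
Starting from position 2, the probability is 0.4309.

0.4309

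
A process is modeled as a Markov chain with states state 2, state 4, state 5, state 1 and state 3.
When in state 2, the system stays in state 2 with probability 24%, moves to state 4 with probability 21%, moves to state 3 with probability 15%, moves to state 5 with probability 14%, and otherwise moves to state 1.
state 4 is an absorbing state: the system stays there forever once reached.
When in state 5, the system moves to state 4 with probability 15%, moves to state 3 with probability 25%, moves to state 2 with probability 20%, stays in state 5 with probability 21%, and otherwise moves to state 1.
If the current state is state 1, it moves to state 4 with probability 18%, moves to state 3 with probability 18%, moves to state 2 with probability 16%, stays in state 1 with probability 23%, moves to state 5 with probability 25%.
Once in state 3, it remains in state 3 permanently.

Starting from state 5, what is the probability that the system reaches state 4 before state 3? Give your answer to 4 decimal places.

Let h(s) be the probability of absorption at state 4 starting from transient state s. Then h(state 4) = 1 and h(state 3) = 0. By first-step analysis:
h(state 2) = 0.24·h(state 2) + 0.21·1 + 0.14·h(state 5) + 0.26·h(state 1) + 0.15·0
h(state 5) = 0.2·h(state 2) + 0.15·1 + 0.21·h(state 5) + 0.19·h(state 1) + 0.25·0
h(state 1) = 0.16·h(state 2) + 0.18·1 + 0.25·h(state 5) + 0.23·h(state 1) + 0.18·0
Solving: h(state 2) = 0.5231, h(state 5) = 0.4389, h(state 1) = 0.4850.
Starting from state 5, the probability is 0.4389.

0.4389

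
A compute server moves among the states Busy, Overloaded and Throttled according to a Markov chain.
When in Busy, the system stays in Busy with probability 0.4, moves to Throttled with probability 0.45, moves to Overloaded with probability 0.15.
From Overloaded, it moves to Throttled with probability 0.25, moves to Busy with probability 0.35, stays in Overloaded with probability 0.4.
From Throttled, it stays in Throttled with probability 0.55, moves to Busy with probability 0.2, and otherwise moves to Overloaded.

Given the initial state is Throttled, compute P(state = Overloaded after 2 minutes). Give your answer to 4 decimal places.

0.2675

Sum over the intermediate state after 1 minute:
P = P(Throttled→Busy)·P(Busy→Overloaded) + P(Throttled→Overloaded)·P(Overloaded→Overloaded) + P(Throttled→Throttled)·P(Throttled→Overloaded)
  = 0.2×0.15 + 0.25×0.4 + 0.55×0.25
  = 0.0300 + 0.1000 + 0.1375 = 0.2675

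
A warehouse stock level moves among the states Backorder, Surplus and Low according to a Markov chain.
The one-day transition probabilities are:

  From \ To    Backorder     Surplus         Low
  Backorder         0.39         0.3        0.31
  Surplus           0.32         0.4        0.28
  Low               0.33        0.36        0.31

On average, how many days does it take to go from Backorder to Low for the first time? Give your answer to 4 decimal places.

Let t(s) be the expected number of days to first reach Low from state s, with t(Low) = 0. Conditioning on the first day:
t(Backorder) = 1 + 0.39·t(Backorder) + 0.3·t(Surplus)
t(Surplus) = 1 + 0.32·t(Backorder) + 0.4·t(Surplus)
Solving: t(Backorder) = 3.3333, t(Surplus) = 3.4444.
Expected days from Backorder to Low: 3.3333.

3.3333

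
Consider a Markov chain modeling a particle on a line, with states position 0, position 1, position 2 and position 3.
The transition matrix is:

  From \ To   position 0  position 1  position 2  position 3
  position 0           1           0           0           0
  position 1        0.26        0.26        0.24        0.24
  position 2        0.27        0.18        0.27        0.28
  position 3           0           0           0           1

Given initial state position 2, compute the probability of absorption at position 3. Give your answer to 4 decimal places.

Let h(s) be the probability of absorption at position 3 starting from transient state s. Then h(position 3) = 1 and h(position 0) = 0. By first-step analysis:
h(position 1) = 0.26·0 + 0.26·h(position 1) + 0.24·h(position 2) + 0.24·1
h(position 2) = 0.27·0 + 0.18·h(position 1) + 0.27·h(position 2) + 0.28·1
Solving: h(position 1) = 0.4877, h(position 2) = 0.5038.
Starting from position 2, the probability is 0.5038.

0.5038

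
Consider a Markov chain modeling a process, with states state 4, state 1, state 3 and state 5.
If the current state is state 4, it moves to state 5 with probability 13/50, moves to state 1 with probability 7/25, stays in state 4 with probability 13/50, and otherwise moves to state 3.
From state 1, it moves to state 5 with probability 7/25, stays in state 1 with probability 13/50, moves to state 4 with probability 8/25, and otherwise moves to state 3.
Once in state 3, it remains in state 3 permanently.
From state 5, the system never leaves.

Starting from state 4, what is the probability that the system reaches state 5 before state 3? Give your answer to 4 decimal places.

Let h(s) be the probability of absorption at state 5 starting from transient state s. Then h(state 5) = 1 and h(state 3) = 0. By first-step analysis:
h(state 4) = 0.26·h(state 4) + 0.28·h(state 1) + 0.2·0 + 0.26·1
h(state 1) = 0.32·h(state 4) + 0.26·h(state 1) + 0.14·0 + 0.28·1
Solving: h(state 4) = 0.5913, h(state 1) = 0.6341.
Starting from state 4, the probability is 0.5913.

0.5913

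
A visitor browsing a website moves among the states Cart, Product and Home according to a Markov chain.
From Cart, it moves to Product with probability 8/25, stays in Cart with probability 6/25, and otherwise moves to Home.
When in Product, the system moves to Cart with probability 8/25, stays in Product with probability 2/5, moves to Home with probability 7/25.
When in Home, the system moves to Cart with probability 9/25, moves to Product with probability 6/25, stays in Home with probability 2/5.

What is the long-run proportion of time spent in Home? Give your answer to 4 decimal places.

0.3746

Let the stationary distribution be π with π = πP and π_1 + π_2 + π_3 = 1.
π_1 = 0.24·π_1 + 0.32·π_2 + 0.36·π_3
π_2 = 0.32·π_1 + 0.4·π_2 + 0.24·π_3
Solving with the normalization constraint gives π = (0.3102, 0.3153, 0.3746).
So the stationary probability of Home is 0.3746.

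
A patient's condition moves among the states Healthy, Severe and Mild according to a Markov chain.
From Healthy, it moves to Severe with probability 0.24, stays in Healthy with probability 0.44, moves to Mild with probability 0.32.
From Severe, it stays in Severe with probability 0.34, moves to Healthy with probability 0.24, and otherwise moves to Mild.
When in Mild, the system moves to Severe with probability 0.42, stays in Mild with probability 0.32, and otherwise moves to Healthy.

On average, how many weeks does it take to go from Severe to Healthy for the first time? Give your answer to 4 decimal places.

4.0382

Let t(s) be the expected number of weeks to first reach Healthy from state s, with t(Healthy) = 0. Conditioning on the first week:
t(Severe) = 1 + 0.34·t(Severe) + 0.42·t(Mild)
t(Mild) = 1 + 0.42·t(Severe) + 0.32·t(Mild)
Solving: t(Severe) = 4.0382, t(Mild) = 3.9648.
Expected weeks from Severe to Healthy: 4.0382.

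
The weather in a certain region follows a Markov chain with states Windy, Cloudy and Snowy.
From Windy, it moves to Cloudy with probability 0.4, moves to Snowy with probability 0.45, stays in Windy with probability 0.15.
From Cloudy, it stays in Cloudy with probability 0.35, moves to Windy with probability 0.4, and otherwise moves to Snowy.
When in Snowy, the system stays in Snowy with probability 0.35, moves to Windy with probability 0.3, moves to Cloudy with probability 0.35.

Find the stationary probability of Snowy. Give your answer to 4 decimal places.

Let the stationary distribution be π with π = πP and π_1 + π_2 + π_3 = 1.
π_1 = 0.15·π_1 + 0.4·π_2 + 0.3·π_3
π_2 = 0.4·π_1 + 0.35·π_2 + 0.35·π_3
Solving with the normalization constraint gives π = (0.2926, 0.3646, 0.3428).
So the stationary probability of Snowy is 0.3428.

0.3428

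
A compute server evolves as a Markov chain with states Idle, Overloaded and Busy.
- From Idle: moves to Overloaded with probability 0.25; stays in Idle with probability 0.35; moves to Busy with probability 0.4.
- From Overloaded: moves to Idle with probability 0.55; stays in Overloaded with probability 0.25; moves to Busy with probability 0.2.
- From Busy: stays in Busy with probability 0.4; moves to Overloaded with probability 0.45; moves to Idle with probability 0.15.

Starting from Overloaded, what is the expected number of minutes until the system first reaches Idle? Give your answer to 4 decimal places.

2.2222

Let t(s) be the expected number of minutes to first reach Idle from state s, with t(Idle) = 0. Conditioning on the first minute:
t(Overloaded) = 1 + 0.25·t(Overloaded) + 0.2·t(Busy)
t(Busy) = 1 + 0.45·t(Overloaded) + 0.4·t(Busy)
Solving: t(Overloaded) = 2.2222, t(Busy) = 3.3333.
Expected minutes from Overloaded to Idle: 2.2222.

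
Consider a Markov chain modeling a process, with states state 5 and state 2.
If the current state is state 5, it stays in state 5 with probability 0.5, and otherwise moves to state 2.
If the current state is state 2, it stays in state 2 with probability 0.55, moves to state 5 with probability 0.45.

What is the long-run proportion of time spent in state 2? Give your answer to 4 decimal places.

0.5263

Let the stationary distribution be π with π = πP and π_1 + π_2 = 1.
π_1 = 0.5·π_1 + 0.45·π_2
Solving with the normalization constraint gives π = (0.4737, 0.5263).
So the stationary probability of state 2 is 0.5263.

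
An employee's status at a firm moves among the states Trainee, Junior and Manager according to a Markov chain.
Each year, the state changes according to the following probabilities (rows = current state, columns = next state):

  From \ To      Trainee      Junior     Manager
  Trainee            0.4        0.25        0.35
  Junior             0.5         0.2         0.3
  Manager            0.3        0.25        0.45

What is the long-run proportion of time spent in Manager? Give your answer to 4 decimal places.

0.3757

Let the stationary distribution be π with π = πP and π_1 + π_2 + π_3 = 1.
π_1 = 0.4·π_1 + 0.5·π_2 + 0.3·π_3
π_2 = 0.25·π_1 + 0.2·π_2 + 0.25·π_3
Solving with the normalization constraint gives π = (0.3862, 0.2381, 0.3757).
So the stationary probability of Manager is 0.3757.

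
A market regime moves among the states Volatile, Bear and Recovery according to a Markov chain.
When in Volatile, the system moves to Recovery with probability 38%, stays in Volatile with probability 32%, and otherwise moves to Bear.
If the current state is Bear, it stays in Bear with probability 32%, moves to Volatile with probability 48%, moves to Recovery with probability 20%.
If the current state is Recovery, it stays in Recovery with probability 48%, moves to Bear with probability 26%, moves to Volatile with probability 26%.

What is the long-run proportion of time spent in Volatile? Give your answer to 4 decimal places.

Let the stationary distribution be π with π = πP and π_1 + π_2 + π_3 = 1.
π_1 = 0.32·π_1 + 0.48·π_2 + 0.26·π_3
π_2 = 0.3·π_1 + 0.32·π_2 + 0.26·π_3
Solving with the normalization constraint gives π = (0.3448, 0.2913, 0.3640).
So the stationary probability of Volatile is 0.3448.

0.3448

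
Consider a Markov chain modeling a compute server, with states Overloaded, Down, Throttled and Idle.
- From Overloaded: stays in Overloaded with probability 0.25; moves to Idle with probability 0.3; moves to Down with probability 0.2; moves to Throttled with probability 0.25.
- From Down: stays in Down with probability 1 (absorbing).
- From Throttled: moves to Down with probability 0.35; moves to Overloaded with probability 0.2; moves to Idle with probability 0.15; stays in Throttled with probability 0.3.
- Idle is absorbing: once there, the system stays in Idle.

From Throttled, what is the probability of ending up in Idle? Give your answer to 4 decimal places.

Let h(s) be the probability of absorption at Idle starting from transient state s. Then h(Idle) = 1 and h(Down) = 0. By first-step analysis:
h(Overloaded) = 0.25·h(Overloaded) + 0.2·0 + 0.25·h(Throttled) + 0.3·1
h(Throttled) = 0.2·h(Overloaded) + 0.35·0 + 0.3·h(Throttled) + 0.15·1
Solving: h(Overloaded) = 0.5211, h(Throttled) = 0.3632.
Starting from Throttled, the probability is 0.3632.

0.3632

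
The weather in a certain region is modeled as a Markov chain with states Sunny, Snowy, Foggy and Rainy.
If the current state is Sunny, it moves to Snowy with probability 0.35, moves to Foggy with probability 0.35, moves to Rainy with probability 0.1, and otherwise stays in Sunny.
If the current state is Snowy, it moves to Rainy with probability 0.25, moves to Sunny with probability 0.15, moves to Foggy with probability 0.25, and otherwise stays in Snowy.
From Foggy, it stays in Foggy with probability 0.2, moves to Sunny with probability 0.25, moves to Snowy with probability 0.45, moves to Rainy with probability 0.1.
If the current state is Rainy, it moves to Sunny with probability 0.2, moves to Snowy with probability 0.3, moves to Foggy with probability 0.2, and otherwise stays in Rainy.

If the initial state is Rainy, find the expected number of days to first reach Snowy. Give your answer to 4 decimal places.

2.8957

Let t(s) be the expected number of days to first reach Snowy from state s, with t(Snowy) = 0. Conditioning on the first day:
t(Sunny) = 1 + 0.2·t(Sunny) + 0.35·t(Foggy) + 0.1·t(Rainy)
t(Foggy) = 1 + 0.25·t(Sunny) + 0.2·t(Foggy) + 0.1·t(Rainy)
t(Rainy) = 1 + 0.2·t(Sunny) + 0.2·t(Foggy) + 0.3·t(Rainy)
Solving: t(Sunny) = 2.6842, t(Foggy) = 2.4508, t(Rainy) = 2.8957.
Expected days from Rainy to Snowy: 2.8957.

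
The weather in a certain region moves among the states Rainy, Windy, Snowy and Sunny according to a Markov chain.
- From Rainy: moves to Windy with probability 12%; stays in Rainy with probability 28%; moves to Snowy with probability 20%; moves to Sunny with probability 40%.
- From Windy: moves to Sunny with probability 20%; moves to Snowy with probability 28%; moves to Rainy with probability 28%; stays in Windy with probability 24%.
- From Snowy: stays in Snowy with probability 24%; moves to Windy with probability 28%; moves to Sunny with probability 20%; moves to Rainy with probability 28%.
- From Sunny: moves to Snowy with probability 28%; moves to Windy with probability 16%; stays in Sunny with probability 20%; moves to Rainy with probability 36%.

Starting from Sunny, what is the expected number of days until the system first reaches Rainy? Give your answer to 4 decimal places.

3.1081

Let t(s) be the expected number of days to first reach Rainy from state s, with t(Rainy) = 0. Conditioning on the first day:
t(Windy) = 1 + 0.24·t(Windy) + 0.28·t(Snowy) + 0.2·t(Sunny)
t(Snowy) = 1 + 0.28·t(Windy) + 0.24·t(Snowy) + 0.2·t(Sunny)
t(Sunny) = 1 + 0.16·t(Windy) + 0.28·t(Snowy) + 0.2·t(Sunny)
Solving: t(Windy) = 3.3784, t(Snowy) = 3.3784, t(Sunny) = 3.1081.
Expected days from Sunny to Rainy: 3.1081.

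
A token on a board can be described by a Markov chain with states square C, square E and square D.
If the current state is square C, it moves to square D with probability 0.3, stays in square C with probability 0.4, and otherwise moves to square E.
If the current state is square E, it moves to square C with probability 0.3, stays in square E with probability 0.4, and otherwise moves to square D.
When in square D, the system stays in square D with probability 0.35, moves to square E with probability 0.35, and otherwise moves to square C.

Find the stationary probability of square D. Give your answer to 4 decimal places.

Let the stationary distribution be π with π = πP and π_1 + π_2 + π_3 = 1.
π_1 = 0.4·π_1 + 0.3·π_2 + 0.3·π_3
π_2 = 0.3·π_1 + 0.4·π_2 + 0.35·π_3
Solving with the normalization constraint gives π = (0.3333, 0.3509, 0.3158).
So the stationary probability of square D is 0.3158.

0.3158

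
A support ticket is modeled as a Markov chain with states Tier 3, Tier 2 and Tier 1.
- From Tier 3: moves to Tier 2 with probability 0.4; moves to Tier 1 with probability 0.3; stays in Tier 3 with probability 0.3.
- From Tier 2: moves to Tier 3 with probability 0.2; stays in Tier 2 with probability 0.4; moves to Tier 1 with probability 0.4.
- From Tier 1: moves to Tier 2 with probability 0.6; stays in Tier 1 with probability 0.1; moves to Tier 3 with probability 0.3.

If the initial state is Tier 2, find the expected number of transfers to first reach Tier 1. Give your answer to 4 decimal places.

Let t(s) be the expected number of transfers to first reach Tier 1 from state s, with t(Tier 1) = 0. Conditioning on the first transfer:
t(Tier 3) = 1 + 0.3·t(Tier 3) + 0.4·t(Tier 2)
t(Tier 2) = 1 + 0.2·t(Tier 3) + 0.4·t(Tier 2)
Solving: t(Tier 3) = 2.9412, t(Tier 2) = 2.6471.
Expected transfers from Tier 2 to Tier 1: 2.6471.

2.6471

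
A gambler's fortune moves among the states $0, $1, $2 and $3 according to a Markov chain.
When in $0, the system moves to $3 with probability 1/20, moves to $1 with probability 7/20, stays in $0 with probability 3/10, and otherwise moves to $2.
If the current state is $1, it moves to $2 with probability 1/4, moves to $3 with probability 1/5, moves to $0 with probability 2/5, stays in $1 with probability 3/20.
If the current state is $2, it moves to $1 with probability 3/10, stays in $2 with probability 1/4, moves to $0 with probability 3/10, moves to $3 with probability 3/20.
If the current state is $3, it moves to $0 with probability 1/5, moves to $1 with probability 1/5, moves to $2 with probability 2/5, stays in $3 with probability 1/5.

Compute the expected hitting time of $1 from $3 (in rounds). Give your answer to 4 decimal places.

Let t(s) be the expected number of rounds to first reach $1 from state s, with t($1) = 0. Conditioning on the first round:
t($0) = 1 + 0.3·t($0) + 0.3·t($2) + 0.05·t($3)
t($2) = 1 + 0.3·t($0) + 0.25·t($2) + 0.15·t($3)
t($3) = 1 + 0.2·t($0) + 0.4·t($2) + 0.2·t($3)
Solving: t($0) = 3.1129, t($2) = 3.3157, t($3) = 3.6861.
Expected rounds from $3 to $1: 3.6861.

3.6861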